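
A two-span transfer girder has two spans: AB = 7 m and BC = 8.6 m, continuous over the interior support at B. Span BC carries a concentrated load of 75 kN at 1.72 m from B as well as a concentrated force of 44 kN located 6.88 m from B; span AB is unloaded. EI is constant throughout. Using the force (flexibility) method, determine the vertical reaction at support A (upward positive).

Take M_B as the redundant. Released structure: two simple spans AB and BC with a hinge at B.
Rotations at B on the released spans (each span's end-slope, ×1/EI):
  span BC: point load 75 at a = 1.72: Pab(L + b)/(6LEI) = 266.3/EI
  span BC: point load 44 at a = 6.88: Pab(L + b)/(6LEI) = 104.1/EI
  relative rotation θ_0 = (0 + 370.4)/EI = 370.4/EI
A unit hogging moment at B produces rotation L₁/(3EI) + L₂/(3EI) = 5.2/EI.
Slope continuity at B: θ_0 = M_B·5.2/EI, so M_B = 370.4/5.2 = 71.23 kN·m (hogging).
Span AB, ΣM about A with M_B applied at B: R_B^{AB}·7 = 0 + 71.23, so R_B^{AB} = 10.18 kN and R_A = 0 − 10.18 = -10.18 kN.

R_A = -10.18 kN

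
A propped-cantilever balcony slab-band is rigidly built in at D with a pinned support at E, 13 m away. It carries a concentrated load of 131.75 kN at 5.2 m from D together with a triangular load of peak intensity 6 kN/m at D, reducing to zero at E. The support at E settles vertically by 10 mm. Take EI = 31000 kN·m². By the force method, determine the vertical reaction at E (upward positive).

Release the roller at E. Primary structure: cantilever fixed at D.
Downward deflection at the released point E due to the loads:
  point load 131.75 at a = 5.2: Pa²(3L − a)/(6EI) = 20069/EI
  triangular load, peak 6 at the fixed end: w₀L⁴/(30EI) = 5712/EI
  δ_0 = 25781/EI
Tip deflection under a unit load at E: L³/(3EI) = 732.3/EI.
With EI = 31000 kN·m²: δ_0 = 0.83165 m and δ_{EE} = 0.023624 m/kN.
Compatibility — the beam at E must follow the support down by 0.01 m: δ_0 − R_E·δ_{EE} = 0.01, so R_E = (0.83165 − 0.01)/0.023624 = 34.78 kN.

R_E = 34.78 kN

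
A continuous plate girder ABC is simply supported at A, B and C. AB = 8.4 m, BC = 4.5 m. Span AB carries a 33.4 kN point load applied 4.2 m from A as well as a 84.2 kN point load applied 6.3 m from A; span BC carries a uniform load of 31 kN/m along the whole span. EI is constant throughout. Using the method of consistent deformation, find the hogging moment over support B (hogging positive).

M_B = 137.2 kN·m

Insert a hinge at B; M_B is the redundant, and each span becomes simply supported.
End slopes at the hinge B, treating each span as simply supported:
  span AB: point load 33.4 at a = 4.2: Pab(L + a)/(6LEI) = 147.3/EI
  span AB: point load 84.2 at a = 6.3: Pab(L + a)/(6LEI) = 324.9/EI
  span BC: UDL 31: wL³/(24EI) = 117.7/EI
  relative rotation θ_0 = (472.2 + 117.7)/EI = 589.9/EI
A unit hogging moment at B produces rotation L₁/(3EI) + L₂/(3EI) = 4.3/EI.
Slope continuity at B: θ_0 = M_B·4.3/EI, so M_B = 589.9/4.3 = 137.2 kN·m (hogging).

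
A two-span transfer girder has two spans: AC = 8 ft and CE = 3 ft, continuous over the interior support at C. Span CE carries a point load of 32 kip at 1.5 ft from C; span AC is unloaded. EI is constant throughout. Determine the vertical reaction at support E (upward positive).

R_E = 14.36 kip

Insert a hinge at C; M_C is the redundant, and each span becomes simply supported.
Rotations at C on the released spans (each span's end-slope, ×1/EI):
  span CE: point load 32 at a = 1.5: Pab(L + b)/(6LEI) = 18/EI
  relative rotation θ_0 = (0 + 18)/EI = 18/EI
A unit hogging moment at C produces rotation L₁/(3EI) + L₂/(3EI) = 3.667/EI.
Slope continuity at C: θ_0 = M_C·3.667/EI, so M_C = 18/3.667 = 4.909 kip·ft (hogging).
Span CE, ΣM about E: R_C^{CE}·3 = 48 + 4.909, so R_C^{CE} = 17.64 kip and R_E = 32 − 17.64 = 14.36 kip.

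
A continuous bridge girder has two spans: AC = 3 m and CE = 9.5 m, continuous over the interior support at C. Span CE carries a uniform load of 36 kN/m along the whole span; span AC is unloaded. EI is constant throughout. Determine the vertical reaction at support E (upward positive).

R_E = 138.5 kN

Insert a hinge at C; M_C is the redundant, and each span becomes simply supported.
Rotations at C on the released spans (each span's end-slope, ×1/EI):
  span CE: UDL 36: wL³/(24EI) = 1286/EI
  relative rotation θ_0 = (0 + 1286)/EI = 1286/EI
A unit hogging moment at C produces rotation L₁/(3EI) + L₂/(3EI) = 4.167/EI.
Compatibility: M_C·(L₁+L₂)/(3EI) = θ_0, giving M_C = 308.7 kN·m (hogging).
Span CE, ΣM about E: R_C^{CE}·9.5 = 1624 + 308.7, so R_C^{CE} = 203.5 kN and R_E = 342 − 203.5 = 138.5 kN.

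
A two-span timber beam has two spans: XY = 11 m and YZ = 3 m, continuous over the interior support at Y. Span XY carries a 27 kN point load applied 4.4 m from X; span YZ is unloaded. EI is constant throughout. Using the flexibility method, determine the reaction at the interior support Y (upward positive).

Take M_Y as the redundant. Released structure: two simple spans XY and YZ with a hinge at Y.
Rotations at Y on the released spans (each span's end-slope, ×1/EI):
  span XY: point load 27 at a = 4.4: Pab(L + a)/(6LEI) = 183/EI
  relative rotation θ_0 = (183 + 0)/EI = 183/EI
A unit hogging moment at Y produces rotation L₁/(3EI) + L₂/(3EI) = 4.667/EI.
Compatibility: M_Y·(L₁+L₂)/(3EI) = θ_0, giving M_Y = 39.2 kN·m (hogging).
Span XY, ΣM about X with M_Y applied at Y: R_Y^{XY}·11 = 118.8 + 39.2, so R_Y^{XY} = 14.36 kN and R_X = 27 − 14.36 = 12.64 kN.
Span YZ, ΣM about Z: R_Y^{YZ}·3 = 0 + 39.2, so R_Y^{YZ} = 13.07 kN and R_Z = 0 − 13.07 = -13.07 kN.
R_Y = 14.36 + 13.07 = 27.43 kN.

R_Y = 27.43 kN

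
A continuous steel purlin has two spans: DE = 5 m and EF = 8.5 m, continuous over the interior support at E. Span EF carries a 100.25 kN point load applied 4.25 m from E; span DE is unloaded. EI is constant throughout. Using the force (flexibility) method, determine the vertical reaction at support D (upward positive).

R_D = -20.12 kN

Take M_E as the redundant. Released structure: two simple spans DE and EF with a hinge at E.
Discontinuity in slope at E on the released structure — sum the simple-span end rotations:
  span EF: point load 100.25 at a = 4.25: Pab(L + b)/(6LEI) = 452.7/EI
  relative rotation θ_0 = (0 + 452.7)/EI = 452.7/EI
A unit hogging moment at E produces rotation L₁/(3EI) + L₂/(3EI) = 4.5/EI.
Compatibility: M_E·(L₁+L₂)/(3EI) = θ_0, giving M_E = 100.6 kN·m (hogging).
Span DE, ΣM about D with M_E applied at E: R_E^{DE}·5 = 0 + 100.6, so R_E^{DE} = 20.12 kN and R_D = 0 − 20.12 = -20.12 kN.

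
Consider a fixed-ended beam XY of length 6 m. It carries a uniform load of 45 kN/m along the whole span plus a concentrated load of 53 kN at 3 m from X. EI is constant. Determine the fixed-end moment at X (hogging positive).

Take the two fixed-end moments M_X, M_Y as redundants; the released structure is the simple span XY.
End rotations of the released simple span under the applied load (×1/EI):
  at X: UDL 45: wL³/(24EI) = 405/EI
  at Y: UDL 45: wL³/(24EI) = 405/EI
  at X: point load 53 at a = 3: Pab(L + b)/(6LEI) = 119.2/EI
  at Y: point load 53 at a = 3: Pab(L + a)/(6LEI) = 119.2/EI
  θ_X0 = 524.2/EI,  θ_Y0 = 524.2/EI
Flexibility coefficients: a unit moment at one end gives L/(3EI) there and L/(6EI) at the far end, so f₁₁ = f₂₂ = 2/EI and f₁₂ = f₂₁ = 1/EI.
Compatibility — zero rotation at each built-in end:
  2 M_X + 1 M_Y = 524.2
  1 M_X + 2 M_Y = 524.2
Solving the pair gives M_X = 174.8 kN·m and M_Y = 174.8 kN·m (hogging).

M_X = 174.8 kN·m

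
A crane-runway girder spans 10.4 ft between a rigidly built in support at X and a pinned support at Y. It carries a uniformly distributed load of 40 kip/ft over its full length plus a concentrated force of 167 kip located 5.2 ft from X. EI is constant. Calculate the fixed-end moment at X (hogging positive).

Choose R_Y as the redundant. The primary structure is the cantilever fixed at X.
Deflection at Y on the released cantilever, summing each load's contribution:
  UDL 40: wL⁴/(8EI) = 58493/EI
  point load 167 at a = 5.2: Pa²(3L − a)/(6EI) = 19568/EI
  δ_0 = 78061/EI
Tip deflection under a unit load at Y: L³/(3EI) = 375/EI.
Compatibility at Y: δ_0 − R_Y·δ_{YY} = 0, so R_Y = 78061/375 = 208.2 kip.
Moment equilibrium about X: M_X = Σ(load moments about X) − R_Y·L = 3032 − 208.2×10.4 = 866.5 kip·ft.

M_X = 866.5 kip·ft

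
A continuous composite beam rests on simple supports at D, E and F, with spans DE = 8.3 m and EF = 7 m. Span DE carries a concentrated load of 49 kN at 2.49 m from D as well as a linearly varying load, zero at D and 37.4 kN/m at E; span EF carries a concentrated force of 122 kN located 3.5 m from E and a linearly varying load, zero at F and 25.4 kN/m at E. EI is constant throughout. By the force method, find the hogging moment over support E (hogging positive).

Release continuity at E by inserting a hinge; the redundant is the internal moment M_E. The primary structure is two simply-supported spans DE and EF.
End slopes at the hinge E, treating each span as simply supported:
  span DE: point load 49 at a = 2.49: Pab(L + a)/(6LEI) = 153.6/EI
  span DE: triangular load, peak 37.4: w₀L³/(45EI) = 475.2/EI
  span EF: point load 122 at a = 3.5: Pab(L + b)/(6LEI) = 373.6/EI
  span EF: triangular load, peak 25.4: w₀L³/(45EI) = 193.6/EI
  relative rotation θ_0 = (628.8 + 567.2)/EI = 1196/EI
A unit hogging moment at E produces rotation L₁/(3EI) + L₂/(3EI) = 5.1/EI.
Compatibility: M_E·(L₁+L₂)/(3EI) = θ_0, giving M_E = 234.5 kN·m (hogging).

M_E = 234.5 kN·m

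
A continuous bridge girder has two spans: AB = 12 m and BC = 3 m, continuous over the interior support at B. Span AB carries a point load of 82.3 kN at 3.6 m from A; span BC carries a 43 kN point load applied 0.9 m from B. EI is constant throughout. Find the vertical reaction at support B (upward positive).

R_B = 101.6 kN

Insert a hinge at B; M_B is the redundant, and each span becomes simply supported.
Discontinuity in slope at B on the released structure — sum the simple-span end rotations:
  span AB: point load 82.3 at a = 3.6: Pab(L + a)/(6LEI) = 539.2/EI
  span BC: point load 43 at a = 0.9: Pab(L + b)/(6LEI) = 23.03/EI
  relative rotation θ_0 = (539.2 + 23.03)/EI = 562.3/EI
A unit hogging moment at B produces rotation L₁/(3EI) + L₂/(3EI) = 5/EI.
Compatibility: M_B·(L₁+L₂)/(3EI) = θ_0, giving M_B = 112.5 kN·m (hogging).
Span AB, ΣM about A with M_B applied at B: R_B^{AB}·12 = 296.3 + 112.5, so R_B^{AB} = 34.06 kN and R_A = 82.3 − 34.06 = 48.24 kN.
Span BC, ΣM about C: R_B^{BC}·3 = 90.3 + 112.5, so R_B^{BC} = 67.58 kN and R_C = 43 − 67.58 = -24.58 kN.
R_B = 34.06 + 67.58 = 101.6 kN.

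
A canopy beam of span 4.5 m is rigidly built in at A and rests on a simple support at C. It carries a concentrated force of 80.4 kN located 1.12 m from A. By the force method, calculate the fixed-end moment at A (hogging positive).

M_A = 59.22 kN·m

Release the roller at C. Primary structure: cantilever fixed at A.
Deflection at C on the released cantilever, summing each load's contribution:
  point load 80.4 at a = 1.12: Pa²(3L − a)/(6EI) = 208.1/EI
Tip deflection under a unit load at C: L³/(3EI) = 30.38/EI.
Compatibility at C: δ_0 − R_C·δ_{CC} = 0, so R_C = 208.1/30.38 = 6.851 kN.
Moment equilibrium about A: M_A = Σ(load moments about A) − R_C·L = 90.05 − 6.851×4.5 = 59.22 kN·m.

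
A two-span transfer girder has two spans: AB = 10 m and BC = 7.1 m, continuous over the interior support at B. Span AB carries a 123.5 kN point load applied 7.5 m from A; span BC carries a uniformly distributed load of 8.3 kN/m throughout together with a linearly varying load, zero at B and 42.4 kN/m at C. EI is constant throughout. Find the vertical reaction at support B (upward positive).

R_B = 218.5 kN

Take M_B as the redundant. Released structure: two simple spans AB and BC with a hinge at B.
Rotations at B on the released spans (each span's end-slope, ×1/EI):
  span AB: point load 123.5 at a = 7.5: Pab(L + a)/(6LEI) = 675.4/EI
  span BC: UDL 8.3: wL³/(24EI) = 123.8/EI
  span BC: triangular load, peak 42.4: 7w₀L³/(360EI) = 295.1/EI
  relative rotation θ_0 = (675.4 + 418.9)/EI = 1094/EI
A unit hogging moment at B produces rotation L₁/(3EI) + L₂/(3EI) = 5.7/EI.
Slope continuity at B: θ_0 = M_B·5.7/EI, so M_B = 1094/5.7 = 192 kN·m (hogging).
Span AB, ΣM about A with M_B applied at B: R_B^{AB}·10 = 926.2 + 192, so R_B^{AB} = 111.8 kN and R_A = 123.5 − 111.8 = 11.68 kN.
Span BC, ΣM about C: R_B^{BC}·7.1 = 565.4 + 192, so R_B^{BC} = 106.7 kN and R_C = 209.4 − 106.7 = 102.8 kN.
R_B = 111.8 + 106.7 = 218.5 kN.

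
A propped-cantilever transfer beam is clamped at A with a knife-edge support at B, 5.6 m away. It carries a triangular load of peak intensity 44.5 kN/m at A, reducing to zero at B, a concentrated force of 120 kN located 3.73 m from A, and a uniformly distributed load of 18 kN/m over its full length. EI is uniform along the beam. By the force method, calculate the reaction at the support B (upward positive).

Take the reaction at B as the redundant and release it; the primary structure is a cantilever fixed at A.
Primary-structure tip deflection at B by superposition:
  triangular load, peak 44.5 at the fixed end: w₀L⁴/(30EI) = 1459/EI
  point load 120 at a = 3.73: Pa²(3L − a)/(6EI) = 3637/EI
  UDL 18: wL⁴/(8EI) = 2213/EI
  δ_0 = 7308/EI
Flexibility coefficient — unit upward force at B: δ_{BB} = L³/(3EI) = 58.54/EI.
Compatibility at B: δ_0 − R_B·δ_{BB} = 0, so R_B = 7308/58.54 = 124.8 kN.

R_B = 124.8 kN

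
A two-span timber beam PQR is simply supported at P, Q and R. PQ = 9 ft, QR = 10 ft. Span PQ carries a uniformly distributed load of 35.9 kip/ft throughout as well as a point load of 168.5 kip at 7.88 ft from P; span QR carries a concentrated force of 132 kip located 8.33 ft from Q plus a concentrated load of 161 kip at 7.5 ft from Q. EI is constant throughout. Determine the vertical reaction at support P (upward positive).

R_P = 137.9 kip

Take M_Q as the redundant. Released structure: two simple spans PQ and QR with a hinge at Q.
End slopes at the hinge Q, treating each span as simply supported:
  span PQ: UDL 35.9: wL³/(24EI) = 1090/EI
  span PQ: point load 168.5 at a = 7.88: Pab(L + a)/(6LEI) = 464.9/EI
  span QR: point load 132 at a = 8.33: Pab(L + b)/(6LEI) = 357.2/EI
  span QR: point load 161 at a = 7.5: Pab(L + b)/(6LEI) = 628.9/EI
  relative rotation θ_0 = (1555 + 986.1)/EI = 2541/EI
A unit hogging moment at Q produces rotation L₁/(3EI) + L₂/(3EI) = 6.333/EI.
Slope continuity at Q: θ_0 = M_Q·6.333/EI, so M_Q = 2541/6.333 = 401.3 kip·ft (hogging).
Span PQ, ΣM about P with M_Q applied at Q: R_Q^{PQ}·9 = 2782 + 401.3, so R_Q^{PQ} = 353.7 kip and R_P = 491.6 − 353.7 = 137.9 kip.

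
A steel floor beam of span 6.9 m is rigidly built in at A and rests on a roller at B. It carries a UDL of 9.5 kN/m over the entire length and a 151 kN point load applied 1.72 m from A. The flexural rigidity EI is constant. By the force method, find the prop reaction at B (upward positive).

Remove the prop at B; the released (primary) structure is a cantilever built in at A.
Primary-structure tip deflection at B by superposition:
  UDL 9.5: wL⁴/(8EI) = 2692/EI
  point load 151 at a = 1.72: Pa²(3L − a)/(6EI) = 1413/EI
  δ_0 = 4105/EI
Tip deflection under a unit load at B: L³/(3EI) = 109.5/EI.
The prop prevents deflection at B: R_B = δ_0/δ_{BB} = 4105/109.5 = 37.49 kN.

R_B = 37.49 kN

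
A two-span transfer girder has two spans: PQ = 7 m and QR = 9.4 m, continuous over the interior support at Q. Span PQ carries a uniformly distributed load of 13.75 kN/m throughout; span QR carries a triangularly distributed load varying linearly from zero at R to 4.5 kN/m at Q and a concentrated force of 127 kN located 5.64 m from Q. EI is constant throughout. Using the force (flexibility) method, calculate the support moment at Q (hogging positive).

Release continuity at Q by inserting a hinge; the redundant is the internal moment M_Q. The primary structure is two simply-supported spans PQ and QR.
End slopes at the hinge Q, treating each span as simply supported:
  span PQ: UDL 13.75: wL³/(24EI) = 196.5/EI
  span QR: triangular load, peak 4.5: w₀L³/(45EI) = 83.06/EI
  span QR: point load 127 at a = 5.64: Pab(L + b)/(6LEI) = 628.4/EI
  relative rotation θ_0 = (196.5 + 711.5)/EI = 908/EI
A unit hogging moment at Q produces rotation L₁/(3EI) + L₂/(3EI) = 5.467/EI.
Compatibility: M_Q·(L₁+L₂)/(3EI) = θ_0, giving M_Q = 166.1 kN·m (hogging).

M_Q = 166.1 kN·m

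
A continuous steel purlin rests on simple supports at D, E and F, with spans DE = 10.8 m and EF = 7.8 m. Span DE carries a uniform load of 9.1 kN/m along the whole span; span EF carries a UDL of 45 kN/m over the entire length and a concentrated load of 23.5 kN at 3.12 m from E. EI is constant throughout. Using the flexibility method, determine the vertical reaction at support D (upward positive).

Take M_E as the redundant. Released structure: two simple spans DE and EF with a hinge at E.
Rotations at E on the released spans (each span's end-slope, ×1/EI):
  span DE: UDL 9.1: wL³/(24EI) = 477.6/EI
  span EF: UDL 45: wL³/(24EI) = 889.8/EI
  span EF: point load 23.5 at a = 3.12: Pab(L + b)/(6LEI) = 91.5/EI
  relative rotation θ_0 = (477.6 + 981.3)/EI = 1459/EI
A unit hogging moment at E produces rotation L₁/(3EI) + L₂/(3EI) = 6.2/EI.
Compatibility: M_E·(L₁+L₂)/(3EI) = θ_0, giving M_E = 235.3 kN·m (hogging).
Span DE, ΣM about D with M_E applied at E: R_E^{DE}·10.8 = 530.7 + 235.3, so R_E^{DE} = 70.93 kN and R_D = 98.28 − 70.93 = 27.35 kN.

R_D = 27.35 kN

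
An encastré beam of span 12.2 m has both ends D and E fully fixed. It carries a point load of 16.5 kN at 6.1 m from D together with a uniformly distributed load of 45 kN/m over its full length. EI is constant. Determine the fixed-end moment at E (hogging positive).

M_E = 583.3 kN·m

Release both end moments; the primary structure is a simply-supported span DE with redundants M_D and M_E.
Simple-span end rotations at D and E under the given loads:
  at D: point load 16.5 at a = 6.1: Pab(L + b)/(6LEI) = 153.5/EI
  at E: point load 16.5 at a = 6.1: Pab(L + a)/(6LEI) = 153.5/EI
  at D: UDL 45: wL³/(24EI) = 3405/EI
  at E: UDL 45: wL³/(24EI) = 3405/EI
  θ_D0 = 3558/EI,  θ_E0 = 3558/EI
Flexibility coefficients: a unit moment at one end gives L/(3EI) there and L/(6EI) at the far end, so f₁₁ = f₂₂ = 4.067/EI and f₁₂ = f₂₁ = 2.033/EI.
Compatibility — zero rotation at each built-in end:
  4.067 M_D + 2.033 M_E = 3558
  2.033 M_D + 4.067 M_E = 3558
Solving the pair gives M_D = 583.3 kN·m and M_E = 583.3 kN·m (hogging).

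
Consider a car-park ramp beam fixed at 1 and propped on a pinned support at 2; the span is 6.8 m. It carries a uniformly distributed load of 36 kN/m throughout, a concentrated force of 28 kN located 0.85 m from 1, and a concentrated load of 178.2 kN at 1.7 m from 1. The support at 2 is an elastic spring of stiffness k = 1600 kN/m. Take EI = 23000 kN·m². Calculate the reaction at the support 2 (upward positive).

Take the reaction at 2 as the redundant and release it; the primary structure is a cantilever fixed at 1.
Downward deflection at the released point 2 due to the loads:
  UDL 36: wL⁴/(8EI) = 9622/EI
  point load 28 at a = 0.85: Pa²(3L − a)/(6EI) = 65.92/EI
  point load 178.2 at a = 1.7: Pa²(3L − a)/(6EI) = 1605/EI
  δ_0 = 11293/EI
Flexibility coefficient — unit upward force at 2: δ_{22} = L³/(3EI) = 104.8/EI.
With EI = 23000 kN·m²: δ_0 = 0.49098 m and δ_{22} = 0.004557 m/kN.
Compatibility — the spring shortens by R_2/k under the reaction it provides: δ_0 − R_2·δ_{22} = R_2/k. With 1/k = 0.000625 m/kN, R_2 = δ_0 / (δ_{22} + 1/k) = 0.49098 / (0.004557 + 0.000625) = 94.75 kN.

R_2 = 94.75 kN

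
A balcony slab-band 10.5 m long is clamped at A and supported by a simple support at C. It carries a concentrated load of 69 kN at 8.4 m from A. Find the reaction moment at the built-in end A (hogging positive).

Take the reaction at C as the redundant and release it; the primary structure is a cantilever fixed at A.
Primary-structure tip deflection at C by superposition:
  point load 69 at a = 8.4: Pa²(3L − a)/(6EI) = 18744/EI
Tip deflection under a unit load at C: L³/(3EI) = 385.9/EI.
Compatibility at C: δ_0 − R_C·δ_{CC} = 0, so R_C = 18744/385.9 = 48.58 kN.
Moment equilibrium about A: M_A = Σ(load moments about A) − R_C·L = 579.6 − 48.58×10.5 = 69.55 kN·m.

M_A = 69.55 kN·m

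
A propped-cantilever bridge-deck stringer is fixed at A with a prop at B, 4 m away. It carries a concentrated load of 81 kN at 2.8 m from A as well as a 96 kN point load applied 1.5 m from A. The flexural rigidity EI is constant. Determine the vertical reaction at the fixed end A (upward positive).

R_A = 113.6 kN

Choose R_B as the redundant. The primary structure is the cantilever fixed at A.
Free-end deflection of the primary structure under the applied loading (downward +):
  point load 81 at a = 2.8: Pa²(3L − a)/(6EI) = 973.7/EI
  point load 96 at a = 1.5: Pa²(3L − a)/(6EI) = 378/EI
  δ_0 = 1352/EI
Flexibility coefficient — unit upward force at B: δ_{BB} = L³/(3EI) = 21.33/EI.
The prop prevents deflection at B: R_B = δ_0/δ_{BB} = 1352/21.33 = 63.36 kN.
Vertical equilibrium: R_A = ΣP − R_B = 177 − 63.36 = 113.6 kN.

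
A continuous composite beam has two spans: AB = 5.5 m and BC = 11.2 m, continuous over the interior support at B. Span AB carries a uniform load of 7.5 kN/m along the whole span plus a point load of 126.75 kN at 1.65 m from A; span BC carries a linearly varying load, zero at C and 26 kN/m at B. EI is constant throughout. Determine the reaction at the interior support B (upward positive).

Take M_B as the redundant. Released structure: two simple spans AB and BC with a hinge at B.
End slopes at the hinge B, treating each span as simply supported:
  span AB: UDL 7.5: wL³/(24EI) = 51.99/EI
  span AB: point load 126.75 at a = 1.65: Pab(L + a)/(6LEI) = 174.5/EI
  span BC: triangular load, peak 26: w₀L³/(45EI) = 811.7/EI
  relative rotation θ_0 = (226.4 + 811.7)/EI = 1038/EI
A unit hogging moment at B produces rotation L₁/(3EI) + L₂/(3EI) = 5.567/EI.
Slope continuity at B: θ_0 = M_B·5.567/EI, so M_B = 1038/5.567 = 186.5 kN·m (hogging).
Span AB, ΣM about A with M_B applied at B: R_B^{AB}·5.5 = 322.6 + 186.5, so R_B^{AB} = 92.56 kN and R_A = 168 − 92.56 = 75.44 kN.
Span BC, ΣM about C: R_B^{BC}·11.2 = 1087 + 186.5, so R_B^{BC} = 113.7 kN and R_C = 145.6 − 113.7 = 31.88 kN.
R_B = 92.56 + 113.7 = 206.3 kN.

R_B = 206.3 kN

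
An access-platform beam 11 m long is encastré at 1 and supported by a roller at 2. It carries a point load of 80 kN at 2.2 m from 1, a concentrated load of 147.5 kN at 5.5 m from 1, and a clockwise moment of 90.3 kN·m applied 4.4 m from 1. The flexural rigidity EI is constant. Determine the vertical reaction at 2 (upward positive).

R_2 = 58.45 kN

Remove the prop at 2; the released (primary) structure is a cantilever built in at 1.
Primary-structure tip deflection at 2 by superposition:
  point load 80 at a = 2.2: Pa²(3L − a)/(6EI) = 1988/EI
  point load 147.5 at a = 5.5: Pa²(3L − a)/(6EI) = 20450/EI
  clockwise couple 90.3 at a = 4.4: M₀a(2L − a)/(2EI) = 3496/EI
  δ_0 = 25934/EI
Flexibility coefficient — unit upward force at 2: δ_{22} = L³/(3EI) = 443.7/EI.
The prop prevents deflection at 2: R_2 = δ_0/δ_{22} = 25934/443.7 = 58.45 kN.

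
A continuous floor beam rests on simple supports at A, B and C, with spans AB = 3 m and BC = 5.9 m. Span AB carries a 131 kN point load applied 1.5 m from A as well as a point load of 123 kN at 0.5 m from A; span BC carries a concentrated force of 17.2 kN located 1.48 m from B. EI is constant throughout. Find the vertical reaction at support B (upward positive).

R_B = 122 kN

Take M_B as the redundant. Released structure: two simple spans AB and BC with a hinge at B.
Rotations at B on the released spans (each span's end-slope, ×1/EI):
  span AB: point load 131 at a = 1.5: Pab(L + a)/(6LEI) = 73.69/EI
  span AB: point load 123 at a = 0.5: Pab(L + a)/(6LEI) = 29.9/EI
  span BC: point load 17.2 at a = 1.48: Pab(L + b)/(6LEI) = 32.8/EI
  relative rotation θ_0 = (103.6 + 32.8)/EI = 136.4/EI
A unit hogging moment at B produces rotation L₁/(3EI) + L₂/(3EI) = 2.967/EI.
Compatibility: M_B·(L₁+L₂)/(3EI) = θ_0, giving M_B = 45.97 kN·m (hogging).
Span AB, ΣM about A with M_B applied at B: R_B^{AB}·3 = 258 + 45.97, so R_B^{AB} = 101.3 kN and R_A = 254 − 101.3 = 152.7 kN.
Span BC, ΣM about C: R_B^{BC}·5.9 = 76.02 + 45.97, so R_B^{BC} = 20.68 kN and R_C = 17.2 − 20.68 = -3.477 kN.
R_B = 101.3 + 20.68 = 122 kN.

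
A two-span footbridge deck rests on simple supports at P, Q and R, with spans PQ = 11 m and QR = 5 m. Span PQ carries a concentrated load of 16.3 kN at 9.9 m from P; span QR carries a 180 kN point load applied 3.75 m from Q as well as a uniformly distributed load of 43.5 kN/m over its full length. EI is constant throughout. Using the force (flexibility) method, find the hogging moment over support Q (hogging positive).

Release continuity at Q by inserting a hinge; the redundant is the internal moment M_Q. The primary structure is two simply-supported spans PQ and QR.
End slopes at the hinge Q, treating each span as simply supported:
  span PQ: point load 16.3 at a = 9.9: Pab(L + a)/(6LEI) = 56.21/EI
  span QR: point load 180 at a = 3.75: Pab(L + b)/(6LEI) = 175.8/EI
  span QR: UDL 43.5: wL³/(24EI) = 226.6/EI
  relative rotation θ_0 = (56.21 + 402.3)/EI = 458.6/EI
A unit hogging moment at Q produces rotation L₁/(3EI) + L₂/(3EI) = 5.333/EI.
Slope continuity at Q: θ_0 = M_Q·5.333/EI, so M_Q = 458.6/5.333 = 85.98 kN·m (hogging).

M_Q = 85.98 kN·m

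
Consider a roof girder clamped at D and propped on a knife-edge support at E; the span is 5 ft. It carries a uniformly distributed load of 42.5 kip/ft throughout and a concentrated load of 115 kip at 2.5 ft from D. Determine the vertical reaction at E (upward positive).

R_E = 115.6 kip

Release the roller at E. Primary structure: cantilever fixed at D.
Free-end deflection of the primary structure under the applied loading (downward +):
  UDL 42.5: wL⁴/(8EI) = 3320/EI
  point load 115 at a = 2.5: Pa²(3L − a)/(6EI) = 1497/EI
  δ_0 = 4818/EI
Flexibility coefficient — unit upward force at E: δ_{EE} = L³/(3EI) = 41.67/EI.
The prop prevents deflection at E: R_E = δ_0/δ_{EE} = 4818/41.67 = 115.6 kip.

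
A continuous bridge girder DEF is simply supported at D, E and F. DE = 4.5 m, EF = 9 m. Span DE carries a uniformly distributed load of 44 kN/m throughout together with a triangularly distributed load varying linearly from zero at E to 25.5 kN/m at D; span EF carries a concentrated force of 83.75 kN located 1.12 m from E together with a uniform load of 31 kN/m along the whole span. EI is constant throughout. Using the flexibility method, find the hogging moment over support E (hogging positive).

M_E = 307.8 kN·m

Release continuity at E by inserting a hinge; the redundant is the internal moment M_E. The primary structure is two simply-supported spans DE and EF.
End slopes at the hinge E, treating each span as simply supported:
  span DE: UDL 44: wL³/(24EI) = 167.1/EI
  span DE: triangular load, peak 25.5: 7w₀L³/(360EI) = 45.18/EI
  span EF: point load 83.75 at a = 1.12: Pab(L + b)/(6LEI) = 231.1/EI
  span EF: UDL 31: wL³/(24EI) = 941.6/EI
  relative rotation θ_0 = (212.2 + 1173)/EI = 1385/EI
A unit hogging moment at E produces rotation L₁/(3EI) + L₂/(3EI) = 4.5/EI.
Compatibility: M_E·(L₁+L₂)/(3EI) = θ_0, giving M_E = 307.8 kN·m (hogging).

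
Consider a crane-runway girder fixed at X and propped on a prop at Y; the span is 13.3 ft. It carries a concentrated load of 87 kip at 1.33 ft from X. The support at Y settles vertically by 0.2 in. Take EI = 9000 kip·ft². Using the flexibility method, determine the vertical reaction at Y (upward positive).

R_Y = 1.07 kip

Remove the prop at Y; the released (primary) structure is a cantilever built in at X.
Deflection at Y on the released cantilever, summing each load's contribution:
  point load 87 at a = 1.33: Pa²(3L − a)/(6EI) = 989.3/EI
Tip deflection under a unit load at Y: L³/(3EI) = 784.2/EI.
With EI = 9000 kip·ft²: δ_0 = 0.10992 ft and δ_{YY} = 0.087135 ft/kip.
Compatibility — the beam at Y must follow the support down by 0.01667 ft: δ_0 − R_Y·δ_{YY} = 0.01667, so R_Y = (0.10992 − 0.01667)/0.087135 = 1.07 kip.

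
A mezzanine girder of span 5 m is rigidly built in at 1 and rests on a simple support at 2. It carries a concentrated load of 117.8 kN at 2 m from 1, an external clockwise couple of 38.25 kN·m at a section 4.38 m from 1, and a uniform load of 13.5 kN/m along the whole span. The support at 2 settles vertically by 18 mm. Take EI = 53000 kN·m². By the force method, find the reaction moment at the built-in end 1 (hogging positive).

M_1 = 251.5 kN·m

Choose R_2 as the redundant. The primary structure is the cantilever fixed at 1.
Free-end deflection of the primary structure under the applied loading (downward +):
  point load 117.8 at a = 2: Pa²(3L − a)/(6EI) = 1021/EI
  clockwise couple 38.25 at a = 4.38: M₀a(2L − a)/(2EI) = 470.8/EI
  UDL 13.5: wL⁴/(8EI) = 1055/EI
  δ_0 = 2546/EI
Flexibility coefficient — unit upward force at 2: δ_{22} = L³/(3EI) = 41.67/EI.
With EI = 53000 kN·m²: δ_0 = 0.048045 m and δ_{22} = 0.000786 m/kN.
Compatibility — the beam at 2 must follow the support down by 0.018 m: δ_0 − R_2·δ_{22} = 0.018, so R_2 = (0.048045 − 0.018)/0.000786 = 38.22 kN.
Moment equilibrium about 1: M_1 = Σ(load moments about 1) − R_2·L = 442.6 − 38.22×5 = 251.5 kN·m.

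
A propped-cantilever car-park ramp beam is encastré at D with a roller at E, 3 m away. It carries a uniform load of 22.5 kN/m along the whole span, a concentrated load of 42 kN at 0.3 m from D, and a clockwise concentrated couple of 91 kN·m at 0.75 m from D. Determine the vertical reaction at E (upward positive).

R_E = 45.83 kN

Choose R_E as the redundant. The primary structure is the cantilever fixed at D.
Primary-structure tip deflection at E by superposition:
  UDL 22.5: wL⁴/(8EI) = 227.8/EI
  point load 42 at a = 0.3: Pa²(3L − a)/(6EI) = 5.481/EI
  clockwise couple 91 at a = 0.75: M₀a(2L − a)/(2EI) = 179.2/EI
  δ_0 = 412.4/EI
Flexibility coefficient — unit upward force at E: δ_{EE} = L³/(3EI) = 9/EI.
Compatibility at E: δ_0 − R_E·δ_{EE} = 0, so R_E = 412.4/9 = 45.83 kN.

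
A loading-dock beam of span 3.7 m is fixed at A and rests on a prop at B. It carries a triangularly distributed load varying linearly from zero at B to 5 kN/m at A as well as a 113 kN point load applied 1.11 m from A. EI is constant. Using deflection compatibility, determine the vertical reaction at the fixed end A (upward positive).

R_A = 106.7 kN

Release the roller at B. Primary structure: cantilever fixed at A.
Free-end deflection of the primary structure under the applied loading (downward +):
  triangular load, peak 5 at the fixed end: w₀L⁴/(30EI) = 31.24/EI
  point load 113 at a = 1.11: Pa²(3L − a)/(6EI) = 231.8/EI
  δ_0 = 263/EI
Flexibility coefficient — unit upward force at B: δ_{BB} = L³/(3EI) = 16.88/EI.
Compatibility at B: δ_0 − R_B·δ_{BB} = 0, so R_B = 263/16.88 = 15.58 kN.
Vertical equilibrium: R_A = ΣP − R_B = 122.2 − 15.58 = 106.7 kN.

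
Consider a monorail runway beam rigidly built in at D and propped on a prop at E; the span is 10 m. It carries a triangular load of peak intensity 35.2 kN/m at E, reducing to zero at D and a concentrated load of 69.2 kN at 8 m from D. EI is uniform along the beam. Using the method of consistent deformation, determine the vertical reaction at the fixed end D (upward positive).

R_D = 99.68 kN

Take the reaction at E as the redundant and release it; the primary structure is a cantilever fixed at D.
Free-end deflection of the primary structure under the applied loading (downward +):
  triangular load, peak 35.2 at the free end: 11w₀L⁴/(120EI) = 32267/EI
  point load 69.2 at a = 8: Pa²(3L − a)/(6EI) = 16239/EI
  δ_0 = 48506/EI
Flexibility coefficient — unit upward force at E: δ_{EE} = L³/(3EI) = 333.3/EI.
Compatibility at E: δ_0 − R_E·δ_{EE} = 0, so R_E = 48506/333.3 = 145.5 kN.
Vertical equilibrium: R_D = ΣP − R_E = 245.2 − 145.5 = 99.68 kN.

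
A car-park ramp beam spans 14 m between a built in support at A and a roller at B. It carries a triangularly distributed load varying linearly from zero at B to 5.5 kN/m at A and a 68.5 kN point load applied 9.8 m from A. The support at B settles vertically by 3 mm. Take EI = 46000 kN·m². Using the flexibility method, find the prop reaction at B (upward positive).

R_B = 46.15 kN

Remove the prop at B; the released (primary) structure is a cantilever built in at A.
Free-end deflection of the primary structure under the applied loading (downward +):
  triangular load, peak 5.5 at the fixed end: w₀L⁴/(30EI) = 7043/EI
  point load 68.5 at a = 9.8: Pa²(3L − a)/(6EI) = 35306/EI
  δ_0 = 42349/EI
Flexibility coefficient — unit upward force at B: δ_{BB} = L³/(3EI) = 914.7/EI.
With EI = 46000 kN·m²: δ_0 = 0.92063 m and δ_{BB} = 0.019884 m/kN.
Compatibility — the beam at B must follow the support down by 0.003 m: δ_0 − R_B·δ_{BB} = 0.003, so R_B = (0.92063 − 0.003)/0.019884 = 46.15 kN.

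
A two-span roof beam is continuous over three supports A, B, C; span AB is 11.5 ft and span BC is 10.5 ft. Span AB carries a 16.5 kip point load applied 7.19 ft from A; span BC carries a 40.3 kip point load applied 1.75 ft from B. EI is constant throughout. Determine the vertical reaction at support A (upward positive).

Insert a hinge at B; M_B is the redundant, and each span becomes simply supported.
End slopes at the hinge B, treating each span as simply supported:
  span AB: point load 16.5 at a = 7.19: Pab(L + a)/(6LEI) = 138.5/EI
  span BC: point load 40.3 at a = 1.75: Pab(L + b)/(6LEI) = 188.6/EI
  relative rotation θ_0 = (138.5 + 188.6)/EI = 327.1/EI
A unit hogging moment at B produces rotation L₁/(3EI) + L₂/(3EI) = 7.333/EI.
Compatibility: M_B·(L₁+L₂)/(3EI) = θ_0, giving M_B = 44.6 kip·ft (hogging).
Span AB, ΣM about A with M_B applied at B: R_B^{AB}·11.5 = 118.6 + 44.6, so R_B^{AB} = 14.19 kip and R_A = 16.5 − 14.19 = 2.306 kip.

R_A = 2.306 kip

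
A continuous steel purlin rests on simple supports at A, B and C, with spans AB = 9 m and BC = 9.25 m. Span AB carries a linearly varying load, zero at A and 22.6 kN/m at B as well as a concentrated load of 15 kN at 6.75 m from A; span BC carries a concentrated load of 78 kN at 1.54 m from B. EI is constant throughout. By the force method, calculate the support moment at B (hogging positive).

Take M_B as the redundant. Released structure: two simple spans AB and BC with a hinge at B.
Discontinuity in slope at B on the released structure — sum the simple-span end rotations:
  span AB: triangular load, peak 22.6: w₀L³/(45EI) = 366.1/EI
  span AB: point load 15 at a = 6.75: Pab(L + a)/(6LEI) = 66.45/EI
  span BC: point load 78 at a = 1.54: Pab(L + b)/(6LEI) = 283/EI
  relative rotation θ_0 = (432.6 + 283)/EI = 715.6/EI
A unit hogging moment at B produces rotation L₁/(3EI) + L₂/(3EI) = 6.083/EI.
Compatibility: M_B·(L₁+L₂)/(3EI) = θ_0, giving M_B = 117.6 kN·m (hogging).

M_B = 117.6 kN·m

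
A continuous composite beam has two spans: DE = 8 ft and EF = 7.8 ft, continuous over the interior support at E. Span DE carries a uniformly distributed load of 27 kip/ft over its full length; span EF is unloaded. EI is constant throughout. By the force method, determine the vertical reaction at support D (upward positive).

Insert a hinge at E; M_E is the redundant, and each span becomes simply supported.
End slopes at the hinge E, treating each span as simply supported:
  span DE: UDL 27: wL³/(24EI) = 576/EI
  relative rotation θ_0 = (576 + 0)/EI = 576/EI
A unit hogging moment at E produces rotation L₁/(3EI) + L₂/(3EI) = 5.267/EI.
Compatibility: M_E·(L₁+L₂)/(3EI) = θ_0, giving M_E = 109.4 kip·ft (hogging).
Span DE, ΣM about D with M_E applied at E: R_E^{DE}·8 = 864 + 109.4, so R_E^{DE} = 121.7 kip and R_D = 216 − 121.7 = 94.33 kip.

R_D = 94.33 kip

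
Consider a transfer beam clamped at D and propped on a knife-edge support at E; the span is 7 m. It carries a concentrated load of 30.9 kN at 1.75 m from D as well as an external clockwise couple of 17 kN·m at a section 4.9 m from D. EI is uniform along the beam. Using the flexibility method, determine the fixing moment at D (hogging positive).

Remove the prop at E; the released (primary) structure is a cantilever built in at D.
Downward deflection at the released point E due to the loads:
  point load 30.9 at a = 1.75: Pa²(3L − a)/(6EI) = 303.6/EI
  clockwise couple 17 at a = 4.9: M₀a(2L − a)/(2EI) = 379/EI
  δ_0 = 682.6/EI
Flexibility coefficient — unit upward force at E: δ_{EE} = L³/(3EI) = 114.3/EI.
Compatibility at E: δ_0 − R_E·δ_{EE} = 0, so R_E = 682.6/114.3 = 5.97 kN.
Moment equilibrium about D: M_D = Σ(load moments about D) − R_E·L = 71.08 − 5.97×7 = 29.28 kN·m.

M_D = 29.28 kN·m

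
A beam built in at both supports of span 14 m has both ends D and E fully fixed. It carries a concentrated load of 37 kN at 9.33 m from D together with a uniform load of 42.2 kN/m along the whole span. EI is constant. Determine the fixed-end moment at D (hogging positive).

Release both end moments; the primary structure is a simply-supported span DE with redundants M_D and M_E.
On the primary (simply-supported) span, the end slopes from the loading are:
  at D: point load 37 at a = 9.33: Pab(L + b)/(6LEI) = 358.3/EI
  at E: point load 37 at a = 9.33: Pab(L + a)/(6LEI) = 447.8/EI
  at D: UDL 42.2: wL³/(24EI) = 4825/EI
  at E: UDL 42.2: wL³/(24EI) = 4825/EI
  θ_D0 = 5183/EI,  θ_E0 = 5273/EI
Flexibility coefficients: a unit moment at one end gives L/(3EI) there and L/(6EI) at the far end, so f₁₁ = f₂₂ = 4.667/EI and f₁₂ = f₂₁ = 2.333/EI.
Compatibility — zero rotation at each built-in end:
  4.667 M_D + 2.333 M_E = 5183
  2.333 M_D + 4.667 M_E = 5273
Solving the pair gives M_D = 727.7 kN·m and M_E = 766 kN·m (hogging).

M_D = 727.7 kN·m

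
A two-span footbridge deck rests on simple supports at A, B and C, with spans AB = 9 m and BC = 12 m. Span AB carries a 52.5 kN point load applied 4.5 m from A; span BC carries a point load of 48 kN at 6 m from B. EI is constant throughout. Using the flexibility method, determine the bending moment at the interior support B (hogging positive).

Take M_B as the redundant. Released structure: two simple spans AB and BC with a hinge at B.
End slopes at the hinge B, treating each span as simply supported:
  span AB: point load 52.5 at a = 4.5: Pab(L + a)/(6LEI) = 265.8/EI
  span BC: point load 48 at a = 6: Pab(L + b)/(6LEI) = 432/EI
  relative rotation θ_0 = (265.8 + 432)/EI = 697.8/EI
A unit hogging moment at B produces rotation L₁/(3EI) + L₂/(3EI) = 7/EI.
Slope continuity at B: θ_0 = M_B·7/EI, so M_B = 697.8/7 = 99.68 kN·m (hogging).

M_B = 99.68 kN·m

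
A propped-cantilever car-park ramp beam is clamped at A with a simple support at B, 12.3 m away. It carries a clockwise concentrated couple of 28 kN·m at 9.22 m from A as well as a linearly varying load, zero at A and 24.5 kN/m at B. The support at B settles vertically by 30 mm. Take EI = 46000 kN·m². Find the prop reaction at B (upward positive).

Remove the prop at B; the released (primary) structure is a cantilever built in at A.
Free-end deflection of the primary structure under the applied loading (downward +):
  clockwise couple 28 at a = 9.22: M₀a(2L − a)/(2EI) = 1985/EI
  triangular load, peak 24.5 at the free end: 11w₀L⁴/(120EI) = 51404/EI
  δ_0 = 53389/EI
Tip deflection under a unit load at B: L³/(3EI) = 620.3/EI.
With EI = 46000 kN·m²: δ_0 = 1.1606 m and δ_{BB} = 0.013485 m/kN.
Compatibility — the beam at B must follow the support down by 0.03 m: δ_0 − R_B·δ_{BB} = 0.03, so R_B = (1.1606 − 0.03)/0.013485 = 83.85 kN.

R_B = 83.85 kN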